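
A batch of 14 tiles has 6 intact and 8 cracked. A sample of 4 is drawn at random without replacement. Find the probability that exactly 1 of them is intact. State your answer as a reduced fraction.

Total number of selections: C(14,4) = 1001.
Selections with exactly 1 intact: choose 1 of the 6 intact and 3 of the 8 cracked, C(6,1)·C(8,3) = 6·56 = 336.
Probability = 336/1001 = 48/143.

48/143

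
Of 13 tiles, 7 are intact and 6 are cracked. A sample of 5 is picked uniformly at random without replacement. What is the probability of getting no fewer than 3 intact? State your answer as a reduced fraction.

84/143

There are C(13,5) = 1287 ways to choose the 5.
Favorable selections (no fewer than 3 intact): C(7,3)·C(6,2) + C(7,4)·C(6,1) + C(7,5)·C(6,0) = 525 + 210 + 21 = 756.
Probability = 756/1287 = 84/143.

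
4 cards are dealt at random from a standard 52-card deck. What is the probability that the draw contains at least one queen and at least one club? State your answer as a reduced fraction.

52799/270725

There are C(52,4) = 270725 possible draws.
By inclusion-exclusion on the complements, draws missing all queens or all clubs: C(48,4) + C(39,4) − C(36,4) = 194580 + 82251 − 58905 = 217926.
So draws with at least one of each: 270725 − 217926 = 52799, probability 52799/270725.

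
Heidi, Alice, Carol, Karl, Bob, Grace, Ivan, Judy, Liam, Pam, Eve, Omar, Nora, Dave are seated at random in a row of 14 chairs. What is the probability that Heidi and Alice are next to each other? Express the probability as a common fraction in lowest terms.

There are 14! = 87178291200 arrangements.
Treat Heidi and Alice as a block: 13! arrangements of the blocks × 2 orders within the block = 2·6227020800 = 12454041600.
Probability = 12454041600/87178291200 = 1/7.

1/7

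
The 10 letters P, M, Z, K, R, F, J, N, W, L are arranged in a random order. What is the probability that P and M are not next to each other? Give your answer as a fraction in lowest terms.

There are 10! = 3628800 arrangements.
Arrangements with P and M adjacent: 2·9! = 725760.
So not adjacent: 3628800 − 725760 = 2903040, probability 2903040/3628800 = 4/5.

4/5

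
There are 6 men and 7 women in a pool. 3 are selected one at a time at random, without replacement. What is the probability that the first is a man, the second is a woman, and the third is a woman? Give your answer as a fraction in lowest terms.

21/143

Multiply the conditional probabilities at each draw: 6/13 · 7/12 · 6/11 = 252/1716 = 21/143.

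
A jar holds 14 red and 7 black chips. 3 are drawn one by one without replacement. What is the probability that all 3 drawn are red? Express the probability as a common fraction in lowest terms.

Multiply the conditional probabilities at each draw: 14/21 · 13/20 · 12/19 = 2184/7980 = 26/95.

26/95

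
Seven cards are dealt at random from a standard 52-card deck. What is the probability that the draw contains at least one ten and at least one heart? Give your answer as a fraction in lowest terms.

There are C(52,7) = 133784560 possible draws.
By inclusion-exclusion on the complements, draws missing all tens or all hearts: C(48,7) + C(39,7) − C(36,7) = 73629072 + 15380937 − 8347680 = 80662329.
So draws with at least one of each: 133784560 − 80662329 = 53122231, probability 53122231/133784560.

53122231/133784560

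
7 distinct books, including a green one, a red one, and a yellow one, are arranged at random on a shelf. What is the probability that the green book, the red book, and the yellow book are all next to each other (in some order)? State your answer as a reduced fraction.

There are 7! = 5040 arrangements.
Treat the three as one block: 5! placements × 3! orders within the block = 120·6 = 720.
Probability = 720/5040 = 1/7.

1/7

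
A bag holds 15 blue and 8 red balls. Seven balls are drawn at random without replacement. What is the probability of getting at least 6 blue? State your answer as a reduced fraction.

4225/22287

Total selections: C(23,7) = 245157.
Favorable selections (at least 6 blue): C(15,6)·C(8,1) + C(15,7)·C(8,0) = 40040 + 6435 = 46475.
Probability = 46475/245157 = 4225/22287.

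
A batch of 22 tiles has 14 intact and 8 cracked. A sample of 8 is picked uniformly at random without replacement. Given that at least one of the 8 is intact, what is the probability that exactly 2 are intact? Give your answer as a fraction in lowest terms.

2548/319769

Work in counts. Selections with at least one intact: C(22,8) − C(8,8) = 319770 − 1 = 319769.
Of those, selections where exactly 2 are intact: C(14,2)·C(8,6) = 91·28 = 2548.
Conditional probability = 2548/319769.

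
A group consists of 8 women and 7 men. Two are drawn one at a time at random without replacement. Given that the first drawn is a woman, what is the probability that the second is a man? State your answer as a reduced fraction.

1/2

After removing one woman, 14 remain: 7 women and 7 men.
So the probability the next is a man is 7/14 = 1/2.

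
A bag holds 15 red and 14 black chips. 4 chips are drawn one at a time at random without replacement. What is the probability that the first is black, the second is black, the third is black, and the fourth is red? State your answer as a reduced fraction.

Multiply the conditional probabilities at each draw: 14/29 · 13/28 · 12/27 · 15/26 = 32760/570024 = 5/87.

5/87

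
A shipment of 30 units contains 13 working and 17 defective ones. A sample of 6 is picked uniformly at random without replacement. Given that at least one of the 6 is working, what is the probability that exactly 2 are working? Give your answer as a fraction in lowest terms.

2040/6389

Work in counts. Selections with at least one working: C(30,6) − C(17,6) = 593775 − 12376 = 581399.
Of those, selections where exactly 2 are working: C(13,2)·C(17,4) = 78·2380 = 185640.
Conditional probability = 185640/581399 = 2040/6389.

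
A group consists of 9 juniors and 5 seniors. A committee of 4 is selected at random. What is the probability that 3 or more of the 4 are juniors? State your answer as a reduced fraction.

6/11

Total selections: C(14,4) = 1001.
Favorable selections (3 or more juniors): C(9,3)·C(5,1) + C(9,4)·C(5,0) = 420 + 126 = 546.
Probability = 546/1001 = 6/11.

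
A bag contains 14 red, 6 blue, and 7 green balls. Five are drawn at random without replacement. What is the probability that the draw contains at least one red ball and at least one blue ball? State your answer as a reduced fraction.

3941/5382

There are C(27,5) = 80730 possible draws.
By inclusion-exclusion on the complements, draws missing all red or all blue: C(13,5) + C(21,5) − C(7,5) = 1287 + 20349 − 21 = 21615.
So draws with at least one of each: 80730 − 21615 = 59115, probability 59115/80730 = 3941/5382.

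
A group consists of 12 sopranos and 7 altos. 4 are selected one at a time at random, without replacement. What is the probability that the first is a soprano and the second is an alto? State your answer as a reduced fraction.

14/57

Multiply the conditional probabilities at each draw: 12/19 · 7/18 = 84/342 = 14/57.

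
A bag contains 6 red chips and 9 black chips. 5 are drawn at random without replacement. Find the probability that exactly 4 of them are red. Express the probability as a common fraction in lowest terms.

45/1001

The sample space is all 5-subsets of the 15: C(15,5) = 3003.
Selections with exactly 4 red: choose 4 of the 6 red and 1 of the 9 black, C(6,4)·C(9,1) = 15·9 = 135.
Probability = 135/3003 = 45/1001.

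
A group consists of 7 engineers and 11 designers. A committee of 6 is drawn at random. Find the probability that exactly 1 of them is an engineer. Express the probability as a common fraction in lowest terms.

There are C(18,6) = 18564 ways to choose 6 from 18.
Selections with exactly 1 engineer: choose 1 of the 7 engineers and 5 of the 11 designers, C(7,1)·C(11,5) = 7·462 = 3234.
Probability = 3234/18564 = 77/442.

77/442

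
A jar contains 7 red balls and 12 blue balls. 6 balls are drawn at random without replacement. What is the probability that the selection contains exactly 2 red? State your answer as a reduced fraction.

495/1292

The sample space is all 6-subsets of the 19: C(19,6) = 27132.
Selections with exactly 2 red: choose 2 of the 7 red and 4 of the 12 blue, C(7,2)·C(12,4) = 21·495 = 10395.
Probability = 10395/27132 = 495/1292.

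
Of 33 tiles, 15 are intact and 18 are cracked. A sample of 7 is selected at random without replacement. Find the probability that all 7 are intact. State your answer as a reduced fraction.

65/43152

There are C(33,7) = 4272048 possible selections.
Selections with all intact: C(15,7) = 6435.
Probability = 6435/4272048 = 65/43152.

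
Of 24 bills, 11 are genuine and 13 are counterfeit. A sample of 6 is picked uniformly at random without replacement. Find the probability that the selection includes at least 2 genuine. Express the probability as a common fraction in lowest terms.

Total selections: C(24,6) = 134596.
Favorable selections (at least 2 genuine): C(11,2)·C(13,4) + C(11,3)·C(13,3) + C(11,4)·C(13,2) + C(11,5)·C(13,1) + C(11,6)·C(13,0) = 39325 + 47190 + 25740 + 6006 + 462 = 118723.
Probability = 118723/134596 = 10793/12236.

10793/12236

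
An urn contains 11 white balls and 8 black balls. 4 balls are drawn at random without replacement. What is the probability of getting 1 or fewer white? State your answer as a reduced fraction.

Total selections: C(19,4) = 3876.
Favorable selections (1 or fewer white): C(11,0)·C(8,4) + C(11,1)·C(8,3) = 70 + 616 = 686.
Probability = 686/3876 = 343/1938.

343/1938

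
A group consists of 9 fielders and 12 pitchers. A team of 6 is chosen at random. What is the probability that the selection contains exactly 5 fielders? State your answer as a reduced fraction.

9/323

The sample space is all 6-subsets of the 21: C(21,6) = 54264.
Selections with exactly 5 fielders: choose 5 of the 9 fielders and 1 of the 12 pitchers, C(9,5)·C(12,1) = 126·12 = 1512.
Probability = 1512/54264 = 9/323.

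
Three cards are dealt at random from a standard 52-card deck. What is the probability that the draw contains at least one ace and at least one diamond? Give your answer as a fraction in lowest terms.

33/260

There are C(52,3) = 22100 possible draws.
By inclusion-exclusion on the complements, draws missing all aces or all diamonds: C(48,3) + C(39,3) − C(36,3) = 17296 + 9139 − 7140 = 19295.
So draws with at least one of each: 22100 − 19295 = 2805, probability 2805/22100 = 33/260.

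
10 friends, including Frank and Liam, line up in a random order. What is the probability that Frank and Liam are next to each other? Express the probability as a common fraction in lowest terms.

1/5

There are 10! = 3628800 arrangements.
Treat Frank and Liam as a block: 9! arrangements of the blocks × 2 orders within the block = 2·362880 = 725760.
Probability = 725760/3628800 = 1/5.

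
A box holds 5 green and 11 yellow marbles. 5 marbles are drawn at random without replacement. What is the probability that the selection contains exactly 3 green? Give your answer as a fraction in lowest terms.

275/2184

Total number of selections: C(16,5) = 4368.
Selections with exactly 3 green: choose 3 of the 5 green and 2 of the 11 yellow, C(5,3)·C(11,2) = 10·55 = 550.
Probability = 550/4368 = 275/2184.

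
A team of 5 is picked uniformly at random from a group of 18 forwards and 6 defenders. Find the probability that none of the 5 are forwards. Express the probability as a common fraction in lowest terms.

There are C(24,5) = 42504 possible selections.
Selections with no forwards (all defenders): C(6,5) = 6.
Probability = 6/42504 = 1/7084.

1/7084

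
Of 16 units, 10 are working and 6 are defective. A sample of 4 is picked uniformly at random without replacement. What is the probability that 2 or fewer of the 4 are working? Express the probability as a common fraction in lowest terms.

Total selections: C(16,4) = 1820.
Favorable selections (2 or fewer working): C(10,0)·C(6,4) + C(10,1)·C(6,3) + C(10,2)·C(6,2) = 15 + 200 + 675 = 890.
Probability = 890/1820 = 89/182.

89/182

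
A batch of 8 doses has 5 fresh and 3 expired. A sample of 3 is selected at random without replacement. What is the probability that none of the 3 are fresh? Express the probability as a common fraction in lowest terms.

There are C(8,3) = 56 possible selections.
Selections with no fresh (all expired): C(3,3) = 1.
Probability = 1/56.

1/56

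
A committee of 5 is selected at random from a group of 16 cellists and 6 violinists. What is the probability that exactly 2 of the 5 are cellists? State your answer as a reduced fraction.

The sample space is all 5-subsets of the 22: C(22,5) = 26334.
Selections with exactly 2 cellists: choose 2 of the 16 cellists and 3 of the 6 violinists, C(16,2)·C(6,3) = 120·20 = 2400.
Probability = 2400/26334 = 400/4389.

400/4389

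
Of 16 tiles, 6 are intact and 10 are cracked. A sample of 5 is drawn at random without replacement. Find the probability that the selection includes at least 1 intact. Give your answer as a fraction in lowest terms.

49/52

Total selections: C(16,5) = 4368.
The complement is all 5 are cracked: C(10,5) = 252.
Probability = 1 − 252/4368 = 4116/4368 = 49/52.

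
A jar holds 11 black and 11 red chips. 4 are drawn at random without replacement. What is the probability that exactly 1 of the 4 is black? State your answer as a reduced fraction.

33/133

Total number of selections: C(22,4) = 7315.
Selections with exactly 1 black: choose 1 of the 11 black and 3 of the 11 red, C(11,1)·C(11,3) = 11·165 = 1815.
Probability = 1815/7315 = 33/133.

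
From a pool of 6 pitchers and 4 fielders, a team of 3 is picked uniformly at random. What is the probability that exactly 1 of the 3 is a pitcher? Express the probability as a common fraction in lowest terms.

Total number of selections: C(10,3) = 120.
Selections with exactly 1 pitcher: choose 1 of the 6 pitchers and 2 of the 4 fielders, C(6,1)·C(4,2) = 6·6 = 36.
Probability = 36/120 = 3/10.

3/10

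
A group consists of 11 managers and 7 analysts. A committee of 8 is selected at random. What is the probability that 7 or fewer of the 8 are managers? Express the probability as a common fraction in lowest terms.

Total selections: C(18,8) = 43758.
The complement is exactly 8 managers: C(11,8)·C(7,0) = 165.
Probability = 1 − 165/43758 = 43593/43758 = 1321/1326.

1321/1326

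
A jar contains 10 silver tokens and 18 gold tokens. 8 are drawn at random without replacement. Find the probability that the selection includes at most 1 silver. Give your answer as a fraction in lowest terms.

442/3795

Total selections: C(28,8) = 3108105.
Favorable selections (at most 1 silver): C(10,0)·C(18,8) + C(10,1)·C(18,7) = 43758 + 318240 = 361998.
Probability = 361998/3108105 = 442/3795.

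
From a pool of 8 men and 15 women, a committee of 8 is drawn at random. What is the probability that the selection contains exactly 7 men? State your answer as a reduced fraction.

20/81719

The sample space is all 8-subsets of the 23: C(23,8) = 490314.
Selections with exactly 7 men: choose 7 of the 8 men and 1 of the 15 women, C(8,7)·C(15,1) = 8·15 = 120.
Probability = 120/490314 = 20/81719.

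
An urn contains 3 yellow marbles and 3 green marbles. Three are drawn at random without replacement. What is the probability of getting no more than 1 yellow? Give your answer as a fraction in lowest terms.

1/2

Total selections: C(6,3) = 20.
Favorable selections (no more than 1 yellow): C(3,0)·C(3,3) + C(3,1)·C(3,2) = 1 + 9 = 10.
Probability = 10/20 = 1/2.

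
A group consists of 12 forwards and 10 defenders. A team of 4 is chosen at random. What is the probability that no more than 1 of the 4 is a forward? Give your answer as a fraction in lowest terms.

There are C(22,4) = 7315 ways to choose the 4.
Favorable selections (no more than 1 forward): C(12,0)·C(10,4) + C(12,1)·C(10,3) = 210 + 1440 = 1650.
Probability = 1650/7315 = 30/133.

30/133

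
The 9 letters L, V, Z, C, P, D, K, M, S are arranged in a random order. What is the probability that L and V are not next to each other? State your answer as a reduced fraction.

7/9

There are 9! = 362880 arrangements.
Arrangements with L and V adjacent: 2·8! = 80640.
So not adjacent: 362880 − 80640 = 282240, probability 282240/362880 = 7/9.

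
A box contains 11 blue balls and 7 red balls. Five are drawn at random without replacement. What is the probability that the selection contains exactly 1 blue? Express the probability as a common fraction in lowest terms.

The sample space is all 5-subsets of the 18: C(18,5) = 8568.
Selections with exactly 1 blue: choose 1 of the 11 blue and 4 of the 7 red, C(11,1)·C(7,4) = 11·35 = 385.
Probability = 385/8568 = 55/1224.

55/1224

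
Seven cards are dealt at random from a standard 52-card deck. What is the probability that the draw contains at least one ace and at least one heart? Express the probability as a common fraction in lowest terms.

There are C(52,7) = 133784560 possible draws.
By inclusion-exclusion on the complements, draws missing all aces or all hearts: C(48,7) + C(39,7) − C(36,7) = 73629072 + 15380937 − 8347680 = 80662329.
So draws with at least one of each: 133784560 − 80662329 = 53122231, probability 53122231/133784560.

53122231/133784560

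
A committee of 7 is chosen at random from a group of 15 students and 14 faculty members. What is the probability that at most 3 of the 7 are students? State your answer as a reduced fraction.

Total selections: C(29,7) = 1560780.
Favorable selections (at most 3 students): C(15,0)·C(14,7) + C(15,1)·C(14,6) + C(15,2)·C(14,5) + C(15,3)·C(14,4) = 3432 + 45045 + 210210 + 455455 = 714142.
Probability = 714142/1560780 = 27467/60030.

27467/60030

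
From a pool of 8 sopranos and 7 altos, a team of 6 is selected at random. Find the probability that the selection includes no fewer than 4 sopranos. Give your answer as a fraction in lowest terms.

There are C(15,6) = 5005 ways to choose the 6.
Favorable selections (no fewer than 4 sopranos): C(8,4)·C(7,2) + C(8,5)·C(7,1) + C(8,6)·C(7,0) = 1470 + 392 + 28 = 1890.
Probability = 1890/5005 = 54/143.

54/143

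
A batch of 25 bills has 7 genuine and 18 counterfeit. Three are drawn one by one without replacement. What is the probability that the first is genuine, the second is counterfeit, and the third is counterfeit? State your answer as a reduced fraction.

357/2300

Multiply the conditional probabilities at each draw: 7/25 · 18/24 · 17/23 = 2142/13800 = 357/2300.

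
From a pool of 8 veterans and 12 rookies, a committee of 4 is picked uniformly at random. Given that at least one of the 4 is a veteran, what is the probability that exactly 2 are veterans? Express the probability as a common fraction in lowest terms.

308/725

Work in counts. Selections with at least one veteran: C(20,4) − C(12,4) = 4845 − 495 = 4350.
Of those, selections where exactly 2 are veterans: C(8,2)·C(12,2) = 28·66 = 1848.
Conditional probability = 1848/4350 = 308/725.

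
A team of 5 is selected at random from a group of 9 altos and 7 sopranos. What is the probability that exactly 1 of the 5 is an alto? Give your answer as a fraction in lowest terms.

The sample space is all 5-subsets of the 16: C(16,5) = 4368.
Selections with exactly 1 alto: choose 1 of the 9 altos and 4 of the 7 sopranos, C(9,1)·C(7,4) = 9·35 = 315.
Probability = 315/4368 = 15/208.

15/208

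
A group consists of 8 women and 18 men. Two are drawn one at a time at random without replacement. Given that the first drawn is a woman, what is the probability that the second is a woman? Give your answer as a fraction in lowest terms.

7/25

After removing one woman, 25 remain: 7 women and 18 men.
So the probability the next is a woman is 7/25.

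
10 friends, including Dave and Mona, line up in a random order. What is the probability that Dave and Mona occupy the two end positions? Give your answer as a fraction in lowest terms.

1/45

There are 10! = 3628800 arrangements.
Place Dave and Mona at the ends in 2 ways, arrange the remaining 8 in 8! = 40320 ways: 2·40320 = 80640.
Probability = 80640/3628800 = 1/45.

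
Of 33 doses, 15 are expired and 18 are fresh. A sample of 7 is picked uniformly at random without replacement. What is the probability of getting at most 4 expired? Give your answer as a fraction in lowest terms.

782/899

There are C(33,7) = 4272048 ways to choose the 7.
Count the complement (more than 4 expired): C(15,5)·C(18,2) + C(15,6)·C(18,1) + C(15,7)·C(18,0) = 459459 + 90090 + 6435 = 555984.
Probability = 1 − 555984/4272048 = 3716064/4272048 = 782/899.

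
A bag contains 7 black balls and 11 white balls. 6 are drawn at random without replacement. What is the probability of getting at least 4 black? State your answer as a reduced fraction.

103/884

Total selections: C(18,6) = 18564.
Favorable selections (at least 4 black): C(7,4)·C(11,2) + C(7,5)·C(11,1) + C(7,6)·C(11,0) = 1925 + 231 + 7 = 2163.
Probability = 2163/18564 = 103/884.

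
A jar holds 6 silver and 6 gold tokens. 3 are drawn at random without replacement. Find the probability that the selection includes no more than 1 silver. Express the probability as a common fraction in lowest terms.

There are C(12,3) = 220 ways to choose the 3.
Favorable selections (no more than 1 silver): C(6,0)·C(6,3) + C(6,1)·C(6,2) = 20 + 90 = 110.
Probability = 110/220 = 1/2.

1/2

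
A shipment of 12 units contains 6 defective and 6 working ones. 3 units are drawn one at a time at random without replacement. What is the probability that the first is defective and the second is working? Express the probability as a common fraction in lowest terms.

Multiply the conditional probabilities at each draw: 6/12 · 6/11 = 36/132 = 3/11.

3/11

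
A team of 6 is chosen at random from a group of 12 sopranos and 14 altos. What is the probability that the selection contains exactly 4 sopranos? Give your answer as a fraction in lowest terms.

9/46

Total number of selections: C(26,6) = 230230.
Selections with exactly 4 sopranos: choose 4 of the 12 sopranos and 2 of the 14 altos, C(12,4)·C(14,2) = 495·91 = 45045.
Probability = 45045/230230 = 9/46.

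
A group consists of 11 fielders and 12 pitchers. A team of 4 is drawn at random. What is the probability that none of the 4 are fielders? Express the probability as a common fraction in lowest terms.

There are C(23,4) = 8855 possible selections.
Selections with no fielders (all pitchers): C(12,4) = 495.
Probability = 495/8855 = 9/161.

9/161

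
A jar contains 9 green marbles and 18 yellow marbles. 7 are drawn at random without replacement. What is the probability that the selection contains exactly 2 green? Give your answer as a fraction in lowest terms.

5712/16445

The sample space is all 7-subsets of the 27: C(27,7) = 888030.
Selections with exactly 2 green: choose 2 of the 9 green and 5 of the 18 yellow, C(9,2)·C(18,5) = 36·8568 = 308448.
Probability = 308448/888030 = 5712/16445.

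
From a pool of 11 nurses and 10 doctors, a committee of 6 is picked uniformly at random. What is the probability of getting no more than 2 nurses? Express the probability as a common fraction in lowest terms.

Total selections: C(21,6) = 54264.
Favorable selections (no more than 2 nurses): C(11,0)·C(10,6) + C(11,1)·C(10,5) + C(11,2)·C(10,4) = 210 + 2772 + 11550 = 14532.
Probability = 14532/54264 = 173/646.

173/646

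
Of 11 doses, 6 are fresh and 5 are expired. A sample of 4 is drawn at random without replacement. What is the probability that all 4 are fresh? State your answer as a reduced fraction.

There are C(11,4) = 330 possible selections.
Selections with all fresh: C(6,4) = 15.
Probability = 15/330 = 1/22.

1/22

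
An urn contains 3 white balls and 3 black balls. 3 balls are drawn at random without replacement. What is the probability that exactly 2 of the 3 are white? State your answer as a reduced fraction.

There are C(6,3) = 20 ways to choose 3 from 6.
Selections with exactly 2 white: choose 2 of the 3 white and 1 of the 3 black, C(3,2)·C(3,1) = 3·3 = 9.
Probability = 9/20.

9/20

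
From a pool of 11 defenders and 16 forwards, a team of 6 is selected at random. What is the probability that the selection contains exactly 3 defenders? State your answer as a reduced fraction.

280/897

Total number of selections: C(27,6) = 296010.
Selections with exactly 3 defenders: choose 3 of the 11 defenders and 3 of the 16 forwards, C(11,3)·C(16,3) = 165·560 = 92400.
Probability = 92400/296010 = 280/897.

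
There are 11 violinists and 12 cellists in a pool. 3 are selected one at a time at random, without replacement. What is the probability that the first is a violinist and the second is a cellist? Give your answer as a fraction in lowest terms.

6/23

Multiply the conditional probabilities at each draw: 11/23 · 12/22 = 132/506 = 6/23.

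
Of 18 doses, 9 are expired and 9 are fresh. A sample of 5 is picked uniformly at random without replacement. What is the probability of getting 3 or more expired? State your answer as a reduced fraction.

1/2

Total selections: C(18,5) = 8568.
Favorable selections (3 or more expired): C(9,3)·C(9,2) + C(9,4)·C(9,1) + C(9,5)·C(9,0) = 3024 + 1134 + 126 = 4284.
Probability = 4284/8568 = 1/2.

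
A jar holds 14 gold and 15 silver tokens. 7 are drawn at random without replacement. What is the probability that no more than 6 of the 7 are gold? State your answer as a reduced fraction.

Total selections: C(29,7) = 1560780.
The complement is exactly 7 gold: C(14,7)·C(15,0) = 3432.
Probability = 1 − 3432/1560780 = 1557348/1560780 = 9983/10005.

9983/10005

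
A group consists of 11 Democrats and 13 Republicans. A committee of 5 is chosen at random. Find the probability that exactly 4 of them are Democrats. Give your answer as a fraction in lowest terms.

65/644

There are C(24,5) = 42504 ways to choose 5 from 24.
Selections with exactly 4 Democrats: choose 4 of the 11 Democrats and 1 of the 13 Republicans, C(11,4)·C(13,1) = 330·13 = 4290.
Probability = 4290/42504 = 65/644.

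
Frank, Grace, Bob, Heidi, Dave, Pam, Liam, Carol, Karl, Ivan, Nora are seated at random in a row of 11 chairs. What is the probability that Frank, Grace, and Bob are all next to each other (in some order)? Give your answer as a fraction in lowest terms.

There are 11! = 39916800 arrangements.
Treat the three as one block: 9! placements × 3! orders within the block = 362880·6 = 2177280.
Probability = 2177280/39916800 = 3/55.

3/55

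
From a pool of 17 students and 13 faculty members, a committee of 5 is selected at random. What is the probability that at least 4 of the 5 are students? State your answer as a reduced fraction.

68/261

There are C(30,5) = 142506 ways to choose the 5.
Favorable selections (at least 4 students): C(17,4)·C(13,1) + C(17,5)·C(13,0) = 30940 + 6188 = 37128.
Probability = 37128/142506 = 68/261.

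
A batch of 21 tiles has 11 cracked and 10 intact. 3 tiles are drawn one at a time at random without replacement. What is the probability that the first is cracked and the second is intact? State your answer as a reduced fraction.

Multiply the conditional probabilities at each draw: 11/21 · 10/20 = 110/420 = 11/42.

11/42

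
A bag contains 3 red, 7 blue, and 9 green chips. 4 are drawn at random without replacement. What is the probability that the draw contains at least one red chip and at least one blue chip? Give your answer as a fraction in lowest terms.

1687/3876

There are C(19,4) = 3876 possible draws.
By inclusion-exclusion on the complements, draws missing all red or all blue: C(16,4) + C(12,4) − C(9,4) = 1820 + 495 − 126 = 2189.
So draws with at least one of each: 3876 − 2189 = 1687, probability 1687/3876.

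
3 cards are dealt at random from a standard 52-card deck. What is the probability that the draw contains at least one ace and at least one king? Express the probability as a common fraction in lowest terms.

There are C(52,3) = 22100 possible draws.
By inclusion-exclusion on the complements, draws missing all aces or all kings: C(48,3) + C(48,3) − C(44,3) = 17296 + 17296 − 13244 = 21348.
So draws with at least one of each: 22100 − 21348 = 752, probability 752/22100 = 188/5525.

188/5525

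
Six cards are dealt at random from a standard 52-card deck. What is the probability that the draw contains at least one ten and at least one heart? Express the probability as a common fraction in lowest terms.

6772177/20358520

There are C(52,6) = 20358520 possible draws.
By inclusion-exclusion on the complements, draws missing all tens or all hearts: C(48,6) + C(39,6) − C(36,6) = 12271512 + 3262623 − 1947792 = 13586343.
So draws with at least one of each: 20358520 − 13586343 = 6772177, probability 6772177/20358520.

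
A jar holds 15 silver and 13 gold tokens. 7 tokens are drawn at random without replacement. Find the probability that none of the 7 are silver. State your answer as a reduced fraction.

There are C(28,7) = 1184040 possible selections.
Selections with no silver (all gold): C(13,7) = 1716.
Probability = 1716/1184040 = 1/690.

1/690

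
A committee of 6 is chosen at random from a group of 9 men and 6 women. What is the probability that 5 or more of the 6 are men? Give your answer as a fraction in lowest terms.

There are C(15,6) = 5005 ways to choose the 6.
Favorable selections (5 or more men): C(9,5)·C(6,1) + C(9,6)·C(6,0) = 756 + 84 = 840.
Probability = 840/5005 = 24/143.

24/143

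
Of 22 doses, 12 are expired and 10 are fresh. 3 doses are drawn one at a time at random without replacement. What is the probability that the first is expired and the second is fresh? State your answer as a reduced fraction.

20/77

Multiply the conditional probabilities at each draw: 12/22 · 10/21 = 120/462 = 20/77.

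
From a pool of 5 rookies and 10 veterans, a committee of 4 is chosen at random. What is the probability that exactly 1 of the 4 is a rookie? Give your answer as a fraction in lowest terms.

Total number of selections: C(15,4) = 1365.
Selections with exactly 1 rookie: choose 1 of the 5 rookies and 3 of the 10 veterans, C(5,1)·C(10,3) = 5·120 = 600.
Probability = 600/1365 = 40/91.

40/91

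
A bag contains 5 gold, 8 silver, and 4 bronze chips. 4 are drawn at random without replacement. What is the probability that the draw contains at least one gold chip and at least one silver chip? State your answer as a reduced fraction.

There are C(17,4) = 2380 possible draws.
By inclusion-exclusion on the complements, draws missing all gold or all silver: C(12,4) + C(9,4) − C(4,4) = 495 + 126 − 1 = 620.
So draws with at least one of each: 2380 − 620 = 1760, probability 1760/2380 = 88/119.

88/119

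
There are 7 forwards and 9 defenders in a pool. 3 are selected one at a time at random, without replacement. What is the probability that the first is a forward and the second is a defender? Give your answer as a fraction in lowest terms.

Multiply the conditional probabilities at each draw: 7/16 · 9/15 = 63/240 = 21/80.

21/80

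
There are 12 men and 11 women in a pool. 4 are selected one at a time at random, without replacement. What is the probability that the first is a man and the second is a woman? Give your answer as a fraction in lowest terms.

6/23

Multiply the conditional probabilities at each draw: 12/23 · 11/22 = 132/506 = 6/23.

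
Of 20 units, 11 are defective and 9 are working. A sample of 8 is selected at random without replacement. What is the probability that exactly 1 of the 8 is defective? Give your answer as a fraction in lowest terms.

There are C(20,8) = 125970 ways to choose 8 from 20.
Selections with exactly 1 defective: choose 1 of the 11 defective and 7 of the 9 working, C(11,1)·C(9,7) = 11·36 = 396.
Probability = 396/125970 = 66/20995.

66/20995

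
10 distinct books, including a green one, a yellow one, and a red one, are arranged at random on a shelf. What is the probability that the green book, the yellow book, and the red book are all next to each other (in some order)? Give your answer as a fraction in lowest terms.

There are 10! = 3628800 arrangements.
Treat the three as one block: 8! placements × 3! orders within the block = 40320·6 = 241920.
Probability = 241920/3628800 = 1/15.

1/15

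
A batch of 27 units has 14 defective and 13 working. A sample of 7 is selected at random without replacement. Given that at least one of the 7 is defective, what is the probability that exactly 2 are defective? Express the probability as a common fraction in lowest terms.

Work in counts. Selections with at least one defective: C(27,7) − C(13,7) = 888030 − 1716 = 886314.
Of those, selections where exactly 2 are defective: C(14,2)·C(13,5) = 91·1287 = 117117.
Conditional probability = 117117/886314 = 273/2066.

273/2066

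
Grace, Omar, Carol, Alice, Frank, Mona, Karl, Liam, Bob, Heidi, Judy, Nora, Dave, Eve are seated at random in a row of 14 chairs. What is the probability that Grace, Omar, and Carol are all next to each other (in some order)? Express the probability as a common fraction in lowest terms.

3/91

There are 14! = 87178291200 arrangements.
Treat the three as one block: 12! placements × 3! orders within the block = 479001600·6 = 2874009600.
Probability = 2874009600/87178291200 = 3/91.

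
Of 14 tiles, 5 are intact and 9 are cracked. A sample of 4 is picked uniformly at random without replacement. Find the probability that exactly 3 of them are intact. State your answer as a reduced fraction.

Total number of selections: C(14,4) = 1001.
Selections with exactly 3 intact: choose 3 of the 5 intact and 1 of the 9 cracked, C(5,3)·C(9,1) = 10·9 = 90.
Probability = 90/1001.

90/1001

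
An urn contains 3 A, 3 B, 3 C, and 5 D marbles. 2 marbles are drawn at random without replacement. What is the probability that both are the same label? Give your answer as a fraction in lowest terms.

There are C(14,2) = 91 ways to draw 2 marbles.
All same label: C(3,2) + C(3,2) + C(3,2) + C(5,2) = 3 + 3 + 3 + 10 = 19.
Probability = 19/91.

19/91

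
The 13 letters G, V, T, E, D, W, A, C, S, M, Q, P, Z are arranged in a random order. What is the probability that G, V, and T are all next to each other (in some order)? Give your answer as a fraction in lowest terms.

There are 13! = 6227020800 arrangements.
Treat the three as one block: 11! placements × 3! orders within the block = 39916800·6 = 239500800.
Probability = 239500800/6227020800 = 1/26.

1/26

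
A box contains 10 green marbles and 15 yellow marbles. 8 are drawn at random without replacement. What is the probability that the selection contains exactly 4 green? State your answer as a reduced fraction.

The sample space is all 8-subsets of the 25: C(25,8) = 1081575.
Selections with exactly 4 green: choose 4 of the 10 green and 4 of the 15 yellow, C(10,4)·C(15,4) = 210·1365 = 286650.
Probability = 286650/1081575 = 1274/4807.

1274/4807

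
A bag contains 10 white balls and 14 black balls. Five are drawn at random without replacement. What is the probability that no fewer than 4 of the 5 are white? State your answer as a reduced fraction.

There are C(24,5) = 42504 ways to choose the 5.
Favorable selections (no fewer than 4 white): C(10,4)·C(14,1) + C(10,5)·C(14,0) = 2940 + 252 = 3192.
Probability = 3192/42504 = 19/253.

19/253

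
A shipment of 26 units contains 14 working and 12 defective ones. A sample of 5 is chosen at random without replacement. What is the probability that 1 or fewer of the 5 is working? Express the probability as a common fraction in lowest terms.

27/230

Total selections: C(26,5) = 65780.
Favorable selections (1 or fewer working): C(14,0)·C(12,5) + C(14,1)·C(12,4) = 792 + 6930 = 7722.
Probability = 7722/65780 = 27/230.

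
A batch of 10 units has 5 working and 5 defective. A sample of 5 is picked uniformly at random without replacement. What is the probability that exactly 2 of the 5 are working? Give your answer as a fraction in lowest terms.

25/63

The sample space is all 5-subsets of the 10: C(10,5) = 252.
Selections with exactly 2 working: choose 2 of the 5 working and 3 of the 5 defective, C(5,2)·C(5,3) = 10·10 = 100.
Probability = 100/252 = 25/63.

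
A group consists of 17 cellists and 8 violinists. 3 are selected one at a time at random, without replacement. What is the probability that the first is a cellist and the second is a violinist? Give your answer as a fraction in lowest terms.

17/75

Multiply the conditional probabilities at each draw: 17/25 · 8/24 = 136/600 = 17/75.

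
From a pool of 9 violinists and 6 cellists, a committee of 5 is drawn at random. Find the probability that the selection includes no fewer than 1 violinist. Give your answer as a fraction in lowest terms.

999/1001

Total selections: C(15,5) = 3003.
The complement is all 5 are cellists: C(6,5) = 6.
Probability = 1 − 6/3003 = 2997/3003 = 999/1001.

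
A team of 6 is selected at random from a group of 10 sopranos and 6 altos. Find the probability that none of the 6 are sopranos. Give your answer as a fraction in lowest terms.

There are C(16,6) = 8008 possible selections.
Selections with no sopranos (all altos): C(6,6) = 1.
Probability = 1/8008.

1/8008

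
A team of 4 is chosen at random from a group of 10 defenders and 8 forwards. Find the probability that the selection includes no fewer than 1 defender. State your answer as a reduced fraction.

Total selections: C(18,4) = 3060.
Favorable selections (no fewer than 1 defender): C(10,1)·C(8,3) + C(10,2)·C(8,2) + C(10,3)·C(8,1) + C(10,4)·C(8,0) = 560 + 1260 + 960 + 210 = 2990.
Probability = 2990/3060 = 299/306.

299/306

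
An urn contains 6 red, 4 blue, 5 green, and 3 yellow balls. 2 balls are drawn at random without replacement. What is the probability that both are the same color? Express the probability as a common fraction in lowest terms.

2/9

There are C(18,2) = 153 ways to draw 2 balls.
All same color: C(6,2) + C(4,2) + C(5,2) + C(3,2) = 15 + 6 + 10 + 3 = 34.
Probability = 34/153 = 2/9.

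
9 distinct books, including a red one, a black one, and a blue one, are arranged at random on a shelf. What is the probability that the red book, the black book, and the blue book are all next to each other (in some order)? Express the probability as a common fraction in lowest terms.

1/12

There are 9! = 362880 arrangements.
Treat the three as one block: 7! placements × 3! orders within the block = 5040·6 = 30240.
Probability = 30240/362880 = 1/12.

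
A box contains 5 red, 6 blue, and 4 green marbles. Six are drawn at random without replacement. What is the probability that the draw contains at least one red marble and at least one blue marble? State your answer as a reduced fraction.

There are C(15,6) = 5005 possible draws.
By inclusion-exclusion on the complements, draws missing all red or all blue: C(10,6) + C(9,6) − C(4,6) = 210 + 84 − 0 = 294.
So draws with at least one of each: 5005 − 294 = 4711, probability 4711/5005 = 673/715.

673/715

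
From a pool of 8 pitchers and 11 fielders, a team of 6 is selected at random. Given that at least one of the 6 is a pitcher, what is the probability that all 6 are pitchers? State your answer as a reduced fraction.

2/1905

Work in counts. Selections with at least one pitcher: C(19,6) − C(11,6) = 27132 − 462 = 26670.
Of those, selections where all 6 are pitchers: C(8,6) = 28.
Conditional probability = 28/26670 = 2/1905.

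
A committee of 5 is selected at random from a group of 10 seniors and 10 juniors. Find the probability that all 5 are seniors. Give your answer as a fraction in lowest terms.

There are C(20,5) = 15504 possible selections.
Selections with all seniors: C(10,5) = 252.
Probability = 252/15504 = 21/1292.

21/1292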